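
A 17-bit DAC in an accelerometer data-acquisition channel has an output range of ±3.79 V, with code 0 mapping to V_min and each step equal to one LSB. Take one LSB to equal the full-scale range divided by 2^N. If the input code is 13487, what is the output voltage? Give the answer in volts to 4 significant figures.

-3.010 V

Full-scale range = 3.79 V − (-3.79 V) = 7.58 V. LSB = 7.58 V / 2^17.
Output = V_min + (13487/131072) × range = -3.79 + 0.102898 × 7.58 V
      = -3.79 + 0.779964 = -3.01004 V.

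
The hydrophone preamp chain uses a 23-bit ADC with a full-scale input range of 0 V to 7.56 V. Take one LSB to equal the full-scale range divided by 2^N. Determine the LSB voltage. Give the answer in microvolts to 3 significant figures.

Range is 7.56 V.
Number of codes = 2^23 = 8388608.
Step size = 7.56/8388608 V = 0.901 µV.

0.901 µV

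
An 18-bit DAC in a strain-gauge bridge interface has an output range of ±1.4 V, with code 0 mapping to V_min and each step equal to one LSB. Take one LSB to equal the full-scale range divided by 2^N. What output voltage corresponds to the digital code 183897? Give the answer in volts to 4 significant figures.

0.5642 V

The full-scale span is 1.4 − (-1.4) = 2.8 V. LSB = 2.8 V / 2^18.
Output = V_min + (183897/262144) × range = -1.4 + 0.701511 × 2.8 V
      = -1.4 + 1.96423 = 0.564232 V.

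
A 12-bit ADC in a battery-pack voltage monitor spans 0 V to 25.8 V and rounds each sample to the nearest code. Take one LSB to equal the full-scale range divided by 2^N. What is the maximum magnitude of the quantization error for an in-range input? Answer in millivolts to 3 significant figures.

Span = 25.8 V.
LSB = 25.8 V ÷ 2^12 = 25.8/4096 V = 6.2988 mV.
A rounding quantizer has |error| ≤ LSB/2 = 3.15 mV.

3.15 mV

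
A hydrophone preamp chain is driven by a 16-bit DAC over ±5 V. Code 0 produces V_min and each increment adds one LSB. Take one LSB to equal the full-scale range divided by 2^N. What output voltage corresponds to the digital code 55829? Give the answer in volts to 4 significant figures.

Span: 5 V − (-5 V) = 10 V. LSB = 10 V / 2^16.
V_out = -5 + 55829 × (10/65536) V
      = -5 V + 8.51883 V = 3.51883 V.

3.519 V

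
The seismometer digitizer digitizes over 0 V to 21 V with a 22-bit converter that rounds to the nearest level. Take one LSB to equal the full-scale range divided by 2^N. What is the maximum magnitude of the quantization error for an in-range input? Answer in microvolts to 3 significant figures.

Full-scale range = 21 V.
Step size = 21/4194304 V = 5.0068 µV.
Worst-case error for round-to-nearest is half an LSB: 2.50 µV.

2.50 µV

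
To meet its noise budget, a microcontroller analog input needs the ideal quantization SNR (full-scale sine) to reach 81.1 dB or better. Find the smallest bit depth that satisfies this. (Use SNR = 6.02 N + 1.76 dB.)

Required N = ⌈(81.1 − 1.76)/6.02⌉ = ⌈13.179⌉ = 14.

14 bits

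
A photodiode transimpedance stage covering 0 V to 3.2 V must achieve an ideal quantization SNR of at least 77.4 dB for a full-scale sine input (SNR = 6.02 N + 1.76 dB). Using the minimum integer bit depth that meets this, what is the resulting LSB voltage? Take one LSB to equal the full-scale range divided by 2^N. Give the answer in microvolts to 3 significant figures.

391 µV

V_FS = 3.2 V.
6.02 N + 1.76 ≥ 77.4 gives N ≥ 12.565, so the minimum integer is 13.
LSB = 3.2 V ÷ 2^13 = 3.2/8192 V = 391 µV.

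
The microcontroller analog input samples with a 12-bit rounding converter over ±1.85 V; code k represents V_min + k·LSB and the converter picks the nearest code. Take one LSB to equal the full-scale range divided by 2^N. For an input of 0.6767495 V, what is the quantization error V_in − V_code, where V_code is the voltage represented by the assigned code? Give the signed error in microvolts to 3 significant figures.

Range = 1.85 − (-1.85) = 3.7 V. LSB = 3.7 V / 2^12 ≈ 0.9033 mV.
(V_in − V_min)/LSB = (0.6767495 − (-1.85)) × 4096/3.7 = 2797.1800 → nearest code k = 2797.
Reconstructed level: -1.85 + 2797 × 3.7/4096 V = 0.6765869141 V.
e = 0.6767495 − (0.6765869141) = +163 µV.

+163 µV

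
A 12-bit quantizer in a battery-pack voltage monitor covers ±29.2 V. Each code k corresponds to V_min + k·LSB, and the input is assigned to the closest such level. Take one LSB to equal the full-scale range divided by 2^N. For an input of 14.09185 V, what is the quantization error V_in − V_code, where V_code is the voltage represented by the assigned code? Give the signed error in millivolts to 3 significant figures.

Full-scale range = 29.2 V − (-29.2 V) = 58.4 V. LSB = 58.4 V / 2^12 ≈ 14.26 mV.
(14.09185 − (-29.2)) / LSB = 43.29185 × 4096/58.4 = 3036.3599. Nearest integer: k = 3036.
V_code = V_min + k × range/2^12 = -29.2 + 3036 × 58.4/4096 = 14.08671875 V.
Error = V_in − V_code = 14.09185 − (14.08671875) = +5.13 mV.

+5.13 mV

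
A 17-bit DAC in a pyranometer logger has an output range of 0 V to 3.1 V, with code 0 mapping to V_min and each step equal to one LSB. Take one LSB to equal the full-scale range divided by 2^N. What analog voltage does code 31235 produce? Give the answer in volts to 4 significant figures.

Range is 3.1 V. LSB = 3.1 V / 2^17.
V_out = V_min + code × LSB = 0 V + 31235 × 3.1 V / 131072
      = 0 V + 0.738743 V = 0.738743 V.

0.7387 V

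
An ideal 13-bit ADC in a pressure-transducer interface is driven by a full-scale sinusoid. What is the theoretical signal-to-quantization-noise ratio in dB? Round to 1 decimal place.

80.0 dB

For an ideal N-bit converter with full-scale sine input, SNR = 6.02 N + 1.76 dB. SNR = 6.02 × 13 + 1.76 = 78.26 + 1.76 = 80.02 dB.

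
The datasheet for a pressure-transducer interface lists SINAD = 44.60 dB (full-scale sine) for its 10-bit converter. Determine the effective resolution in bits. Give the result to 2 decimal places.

7.12 bits

(44.60 − 1.76) / 6.02 = 42.84/6.02 = 7.1163 effective bits.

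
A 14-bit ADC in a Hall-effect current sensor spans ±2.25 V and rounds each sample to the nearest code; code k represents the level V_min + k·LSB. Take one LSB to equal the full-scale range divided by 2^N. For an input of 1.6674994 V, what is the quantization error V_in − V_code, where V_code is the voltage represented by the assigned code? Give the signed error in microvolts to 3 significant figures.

Span: 2.25 V − (-2.25 V) = 4.5 V. LSB = 4.5 V / 2^14 ≈ 274.7 µV.
Position in LSBs: (1.6674994 − (-2.25)) × 16384/4.5 = 14263.1800; rounding gives k = 14263.
V_code = -2.25 + (14263/16384) × 4.5 = 1.6674499512 V.
e = 1.6674994 − (1.6674499512) = +49.4 µV.

+49.4 µV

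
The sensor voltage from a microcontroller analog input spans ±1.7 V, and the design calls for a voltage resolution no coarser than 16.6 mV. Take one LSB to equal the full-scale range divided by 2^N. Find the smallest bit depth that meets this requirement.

8 bits

The full-scale span is 1.7 − (-1.7) = 3.4 V.
Levels needed ≥ 3.4/16.6 mV = 204.8. 2^8 = 256 suffices, so N_min = 8.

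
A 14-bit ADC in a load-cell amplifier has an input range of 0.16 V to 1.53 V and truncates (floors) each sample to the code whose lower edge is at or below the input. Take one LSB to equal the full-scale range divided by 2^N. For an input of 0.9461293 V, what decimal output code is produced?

9401

Span: 1.53 V − (0.16 V) = 1.37 V. LSB = 1.37 V / 2^14 ≈ 83.62 µV.
code = ⌊(V_in − V_min)/LSB⌋ = ⌊(V_in − V_min) × 2^14 / range⌋
     = ⌊(0.9461293 − (0.16)) × 16384 / 1.37⌋ = ⌊0.7861293 × 16384/1.37⌋
     = ⌊9401.418⌋ = 9401.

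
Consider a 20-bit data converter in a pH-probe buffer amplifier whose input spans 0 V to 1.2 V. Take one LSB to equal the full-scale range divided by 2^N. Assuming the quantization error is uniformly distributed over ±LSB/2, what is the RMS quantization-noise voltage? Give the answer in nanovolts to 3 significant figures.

330 nV

Span = 1.2 V.
Step size = 1.2/1048576 V = 1.1444 µV.
σ_q = LSB/√12 = 1.1444 µV/3.4641 = 330 nV.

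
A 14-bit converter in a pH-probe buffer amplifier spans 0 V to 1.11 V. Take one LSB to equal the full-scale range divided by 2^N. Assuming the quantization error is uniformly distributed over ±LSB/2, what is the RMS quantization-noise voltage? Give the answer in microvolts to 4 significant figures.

19.56 µV

Span = 1.11 V.
Step size = 1.11/16384 V = 67.7490 µV.
σ_q = LSB/√12 = 67.7490 µV/3.4641 = 19.56 µV.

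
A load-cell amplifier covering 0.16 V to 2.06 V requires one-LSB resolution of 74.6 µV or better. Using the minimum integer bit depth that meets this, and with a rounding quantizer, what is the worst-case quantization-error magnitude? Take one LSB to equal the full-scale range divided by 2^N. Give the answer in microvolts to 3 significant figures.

Full-scale range = 2.06 V − (0.16 V) = 1.9 V.
Required number of levels: 1.9/74.6 µV = 25469; smallest N with 2^N ≥ that is 15.
LSB = 1.9 V / 2^15 = 57.983 µV.
|e|_max = LSB/2 = 29.0 µV.

29.0 µV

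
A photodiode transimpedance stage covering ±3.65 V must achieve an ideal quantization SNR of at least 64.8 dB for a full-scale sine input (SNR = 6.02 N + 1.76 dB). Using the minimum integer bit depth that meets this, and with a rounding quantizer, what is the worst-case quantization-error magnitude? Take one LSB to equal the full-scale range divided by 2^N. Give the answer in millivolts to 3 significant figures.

1.78 mV

Full-scale range = 3.65 V − (-3.65 V) = 7.3 V.
6.02 N + 1.76 ≥ 64.8 gives N ≥ 10.472, so the minimum integer is 11.
LSB = 7.3 V ÷ 2^11 = 7.3/2048 V = 3.5645 mV.
Half an LSB is 1.78 mV.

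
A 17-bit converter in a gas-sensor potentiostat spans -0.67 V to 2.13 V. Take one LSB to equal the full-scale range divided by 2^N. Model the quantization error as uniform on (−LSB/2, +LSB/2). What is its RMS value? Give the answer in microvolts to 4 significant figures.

6.167 µV

Span: 2.13 V − (-0.67 V) = 2.8 V.
Step size = 2.8/131072 V = 21.3623 µV.
RMS of a uniform error over width LSB is LSB/√12 = 6.167 µV.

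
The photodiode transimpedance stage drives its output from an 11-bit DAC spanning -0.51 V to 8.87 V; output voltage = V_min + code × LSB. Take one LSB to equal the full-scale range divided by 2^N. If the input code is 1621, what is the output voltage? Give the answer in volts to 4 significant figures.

6.914 V

Range = 8.87 − (-0.51) = 9.38 V. LSB = 9.38 V / 2^11.
V_out = -0.51 + 1621 × (9.38/2048) V
      = -0.51 V + 7.42431 V = 6.91431 V.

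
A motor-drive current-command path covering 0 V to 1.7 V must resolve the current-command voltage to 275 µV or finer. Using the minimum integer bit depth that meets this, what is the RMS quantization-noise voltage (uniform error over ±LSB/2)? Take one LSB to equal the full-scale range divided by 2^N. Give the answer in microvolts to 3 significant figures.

V_FS = 1.7 V.
Required number of levels: 1.7/275 µV = 6181.8; smallest N with 2^N ≥ that is 13.
Step size = 1.7/8192 V = 207.52 µV.
V_rms = LSB/√12 = 59.9 µV.

59.9 µV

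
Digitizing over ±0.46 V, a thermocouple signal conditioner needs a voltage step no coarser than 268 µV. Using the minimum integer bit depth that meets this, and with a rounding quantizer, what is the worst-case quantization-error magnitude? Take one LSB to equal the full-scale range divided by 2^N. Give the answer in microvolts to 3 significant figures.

112 µV

Full-scale range = 0.46 V − (-0.46 V) = 0.92 V.
Levels needed ≥ 0.92/268 µV = 3433. 2^12 = 4096 suffices, so N_min = 12.
LSB = 0.92 V / 2^12 = 224.61 µV.
|e|_max = LSB/2 = 112 µV.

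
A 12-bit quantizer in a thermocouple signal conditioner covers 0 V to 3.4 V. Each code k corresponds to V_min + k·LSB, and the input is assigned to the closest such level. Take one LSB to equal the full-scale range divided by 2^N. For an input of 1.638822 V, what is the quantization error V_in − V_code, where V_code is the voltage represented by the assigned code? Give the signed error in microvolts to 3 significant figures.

+248 µV

Full-scale range = 3.4 V. LSB = 3.4 V / 2^12 ≈ 0.8301 mV.
(V_in − V_min)/LSB = (1.638822 − (0)) × 4096/3.4 = 1974.2985 → nearest code k = 1974.
Reconstructed level: 0 + 1974 × 3.4/4096 V = 1.638574219 V.
Error = V_in − V_code = 1.638822 − (1.638574219) = +248 µV.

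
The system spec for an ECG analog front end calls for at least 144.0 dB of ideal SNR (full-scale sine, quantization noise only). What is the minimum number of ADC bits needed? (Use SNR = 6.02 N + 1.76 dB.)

24 bits

Solving 6.02 N ≥ 144.0 − 1.76: N ≥ 23.628. Round up → N = 24.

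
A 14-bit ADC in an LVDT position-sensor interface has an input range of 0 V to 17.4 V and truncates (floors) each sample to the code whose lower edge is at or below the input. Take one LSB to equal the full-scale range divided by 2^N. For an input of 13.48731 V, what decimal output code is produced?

12699

Range is 17.4 V. LSB = 17.4 V / 2^14 ≈ 1.062 mV.
code = ⌊(V_in − V_min)/LSB⌋ = ⌊(V_in − V_min) × 2^14 / range⌋
     = ⌊(13.48731 − (0)) × 16384 / 17.4⌋ = ⌊13.48731 × 16384/17.4⌋
     = ⌊12699.775⌋ = 12699.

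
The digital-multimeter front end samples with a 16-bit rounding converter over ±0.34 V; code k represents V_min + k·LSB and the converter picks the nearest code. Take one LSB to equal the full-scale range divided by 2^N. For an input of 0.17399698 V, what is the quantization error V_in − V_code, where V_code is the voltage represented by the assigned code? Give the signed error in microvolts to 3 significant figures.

Span: 0.34 V − (-0.34 V) = 0.68 V. LSB = 0.68 V / 2^16 ≈ 10.38 µV.
(V_in − V_min)/LSB = (0.17399698 − (-0.34)) × 65536/0.68 = 49537.2148 → nearest code k = 49537.
V_code = V_min + k × range/2^16 = -0.34 + 49537 × 0.68/65536 = 0.17399475098 V.
Error = V_in − V_code = 0.17399698 − (0.17399475098) = +2.23 µV.

+2.23 µV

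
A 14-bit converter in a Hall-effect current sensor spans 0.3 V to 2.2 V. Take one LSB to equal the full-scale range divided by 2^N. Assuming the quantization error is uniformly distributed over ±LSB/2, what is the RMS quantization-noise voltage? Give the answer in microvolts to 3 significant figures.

33.5 µV

Full-scale range = 2.2 V − (0.3 V) = 1.9 V.
Step size = 1.9/16384 V = 115.97 µV.
For a uniform distribution on [−LSB/2, +LSB/2], V_rms = LSB/√12 = 115.97 µV/3.4641 = 33.5 µV.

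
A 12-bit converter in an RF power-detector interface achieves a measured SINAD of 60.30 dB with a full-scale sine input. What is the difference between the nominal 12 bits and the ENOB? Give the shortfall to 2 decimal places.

2.28 bits

ENOB = (SINAD − 1.76)/6.02 = (60.30 − 1.76)/6.02 = 9.7243 bits.
12 − 9.7243 = 2.28 bits below nominal.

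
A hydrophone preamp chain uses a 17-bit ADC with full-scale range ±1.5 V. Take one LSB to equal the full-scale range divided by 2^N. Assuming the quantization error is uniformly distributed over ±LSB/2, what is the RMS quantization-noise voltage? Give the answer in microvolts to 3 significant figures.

6.61 µV

Span: 1.5 V − (-1.5 V) = 3 V.
One LSB is 3 V / 131072 = 22.888 µV.
σ_q = LSB/√12 = 22.888 µV/3.4641 = 6.61 µV.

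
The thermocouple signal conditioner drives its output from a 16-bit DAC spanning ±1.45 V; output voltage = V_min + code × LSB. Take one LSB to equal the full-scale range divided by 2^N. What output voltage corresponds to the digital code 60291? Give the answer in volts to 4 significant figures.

1.218 V

The full-scale span is 1.45 − (-1.45) = 2.9 V. LSB = 2.9 V / 2^16.
V_out = V_min + code × LSB = -1.45 V + 60291 × 2.9 V / 65536
      = -1.45 + 2.66791 = 1.21791 V.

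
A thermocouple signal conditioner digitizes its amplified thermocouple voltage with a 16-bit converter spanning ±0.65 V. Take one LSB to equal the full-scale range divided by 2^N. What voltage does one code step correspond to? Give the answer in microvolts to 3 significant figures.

19.8 µV

The full-scale span is 0.65 − (-0.65) = 1.3 V.
2^16 = 65536 levels.
Step size = 1.3/65536 V = 19.8 µV.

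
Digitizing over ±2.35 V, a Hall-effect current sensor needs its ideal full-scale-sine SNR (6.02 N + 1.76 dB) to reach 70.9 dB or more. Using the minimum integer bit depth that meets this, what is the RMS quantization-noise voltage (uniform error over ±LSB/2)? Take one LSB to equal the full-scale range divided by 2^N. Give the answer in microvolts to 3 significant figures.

Span: 2.35 V − (-2.35 V) = 4.7 V.
N ≥ (70.9 − 1.76)/6.02 = 11.485 → N_min = 12.
LSB = 4.7 V / 2^12 = 1.1475 mV.
V_rms = LSB/√12 = 331 µV.

331 µV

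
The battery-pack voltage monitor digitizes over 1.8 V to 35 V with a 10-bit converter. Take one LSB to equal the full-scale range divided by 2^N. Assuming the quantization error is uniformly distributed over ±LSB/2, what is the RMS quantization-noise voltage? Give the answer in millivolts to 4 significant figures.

9.359 mV

Span: 35 V − (1.8 V) = 33.2 V.
One LSB is 33.2 V / 1024 = 32.4219 mV.
σ_q = LSB/√12 = 32.4219 mV/3.4641 = 9.359 mV.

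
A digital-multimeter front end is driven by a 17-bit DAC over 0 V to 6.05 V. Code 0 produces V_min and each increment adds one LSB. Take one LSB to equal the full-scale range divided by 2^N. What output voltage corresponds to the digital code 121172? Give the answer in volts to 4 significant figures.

V_FS = 6.05 V. LSB = 6.05 V / 2^17.
V_out = 0 + 121172 × (6.05/131072) V
      = 0 V + 5.59304 V = 5.59304 V.

5.593 V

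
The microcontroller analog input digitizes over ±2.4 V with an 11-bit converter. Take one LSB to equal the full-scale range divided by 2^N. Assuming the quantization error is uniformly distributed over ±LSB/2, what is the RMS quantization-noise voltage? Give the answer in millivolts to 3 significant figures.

Full-scale range = 2.4 V − (-2.4 V) = 4.8 V.
Step size = 4.8/2048 V = 2.3438 mV.
V_rms = LSB/√12 = 2.3438 mV / √12 = 0.677 mV.

0.677 mV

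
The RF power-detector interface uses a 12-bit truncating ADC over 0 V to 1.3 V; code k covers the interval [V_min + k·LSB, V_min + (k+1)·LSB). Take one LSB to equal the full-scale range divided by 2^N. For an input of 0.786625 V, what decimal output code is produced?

Full-scale range = 1.3 V. LSB = 1.3 V / 2^12 ≈ 317.4 µV.
(V_in − V_min) × 2^12/range = (0.786625 − (0)) × 4096/1.3 = 2478.474.
Floor → code = 2478.

2478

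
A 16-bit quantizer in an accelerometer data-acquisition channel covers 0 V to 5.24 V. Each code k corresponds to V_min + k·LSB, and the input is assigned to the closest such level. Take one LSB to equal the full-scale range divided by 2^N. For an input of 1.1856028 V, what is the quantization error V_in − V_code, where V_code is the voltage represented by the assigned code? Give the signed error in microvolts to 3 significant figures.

Span = 5.24 V. LSB = 5.24 V / 2^16 ≈ 79.96 µV.
(V_in − V_min)/LSB = (1.1856028 − (0)) × 65536/5.24 = 14828.1804 → nearest code k = 14828.
V_code = V_min + k × range/2^16 = 0 + 14828 × 5.24/65536 = 1.1855883789 V.
Error = V_in − V_code = 1.1856028 − (1.1855883789) = +14.4 µV.

+14.4 µV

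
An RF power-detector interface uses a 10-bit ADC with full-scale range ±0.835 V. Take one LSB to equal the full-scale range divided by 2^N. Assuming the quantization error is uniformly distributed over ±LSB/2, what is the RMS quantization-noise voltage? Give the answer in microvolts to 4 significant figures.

470.8 µV

Span: 0.835 V − (-0.835 V) = 1.67 V.
LSB = 1.67 V ÷ 2^10 = 1.67/1024 V = 1.63086 mV.
σ_q = LSB/√12 = 1.63086 mV/3.4641 = 470.8 µV.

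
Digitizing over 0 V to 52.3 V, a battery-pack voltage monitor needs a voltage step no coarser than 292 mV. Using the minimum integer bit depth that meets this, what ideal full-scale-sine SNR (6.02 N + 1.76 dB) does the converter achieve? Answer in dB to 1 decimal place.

Full-scale range = 52.3 V.
Levels needed ≥ 52.3/292 mV = 179.1. 2^8 = 256 suffices, so N_min = 8.
6.02(8) + 1.76 = 49.92 dB.

49.9 dB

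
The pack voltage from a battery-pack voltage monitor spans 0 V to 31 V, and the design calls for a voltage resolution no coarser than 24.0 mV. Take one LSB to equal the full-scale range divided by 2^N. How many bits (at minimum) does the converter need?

Range is 31 V.
31 V / 24.0 mV = 1292. Since 2^10 = 1024 and 2^11 = 2048, N = 11.

11 bits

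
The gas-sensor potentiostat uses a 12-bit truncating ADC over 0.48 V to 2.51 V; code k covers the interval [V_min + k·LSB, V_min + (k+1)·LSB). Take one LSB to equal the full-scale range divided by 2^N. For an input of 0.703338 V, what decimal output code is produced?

450

The full-scale span is 2.51 − (0.48) = 2.03 V. LSB = 2.03 V / 2^12 ≈ 495.6 µV.
(V_in − V_min) × 2^12/range = (0.703338 − (0.48)) × 4096/2.03 = 450.637.
Floor → code = 450.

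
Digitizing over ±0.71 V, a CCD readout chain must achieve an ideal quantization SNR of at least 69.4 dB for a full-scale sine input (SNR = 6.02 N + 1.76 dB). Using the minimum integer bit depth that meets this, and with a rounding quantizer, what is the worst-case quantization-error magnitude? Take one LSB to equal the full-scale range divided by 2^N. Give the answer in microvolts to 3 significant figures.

Range = 0.71 − (-0.71) = 1.42 V.
Required N = ⌈(69.4 − 1.76)/6.02⌉ = ⌈11.236⌉ = 12.
LSB = 1.42 V / 2^12 = 346.68 µV.
Max error for round-to-nearest is LSB/2 = 173 µV.

173 µV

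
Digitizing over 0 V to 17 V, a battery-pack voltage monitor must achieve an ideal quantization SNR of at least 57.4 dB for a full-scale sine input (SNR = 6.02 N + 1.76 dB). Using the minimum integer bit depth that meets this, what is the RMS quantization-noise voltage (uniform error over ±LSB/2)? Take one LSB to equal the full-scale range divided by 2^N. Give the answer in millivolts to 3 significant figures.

V_FS = 17 V.
N ≥ (57.4 − 1.76)/6.02 = 9.243 → N_min = 10.
LSB = 17 V / 2^10 = 16.602 mV.
V_rms = LSB/√12 = 4.79 mV.

4.79 mV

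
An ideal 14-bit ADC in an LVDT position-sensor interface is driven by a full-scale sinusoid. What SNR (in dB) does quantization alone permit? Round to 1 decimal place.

Ideal quantization SNR: 6.02 × 14 + 1.76 dB = 86.0 dB.

86.0 dB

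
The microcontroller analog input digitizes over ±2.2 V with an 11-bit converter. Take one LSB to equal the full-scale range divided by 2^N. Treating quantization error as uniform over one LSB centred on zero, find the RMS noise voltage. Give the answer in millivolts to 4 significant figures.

The full-scale span is 2.2 − (-2.2) = 4.4 V.
Step size = 4.4/2048 V = 2.14844 mV.
For a uniform distribution on [−LSB/2, +LSB/2], V_rms = LSB/√12 = 2.14844 mV/3.4641 = 0.6202 mV.

0.6202 mV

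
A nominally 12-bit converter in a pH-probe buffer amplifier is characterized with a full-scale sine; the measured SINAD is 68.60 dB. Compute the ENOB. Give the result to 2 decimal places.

11.10 bits

ENOB = (68.60 − 1.76)/6.02 = 11.1030 bits.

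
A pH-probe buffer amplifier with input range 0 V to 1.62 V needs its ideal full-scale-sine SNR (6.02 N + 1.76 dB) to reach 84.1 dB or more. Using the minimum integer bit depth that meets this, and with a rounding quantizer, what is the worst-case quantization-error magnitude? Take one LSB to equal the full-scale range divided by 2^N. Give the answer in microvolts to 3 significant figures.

Range is 1.62 V.
6.02 N + 1.76 ≥ 84.1 gives N ≥ 13.678, so the minimum integer is 14.
LSB = 1.62 V ÷ 2^14 = 1.62/16384 V = 98.877 µV.
|e|_max = LSB/2 = 49.4 µV.

49.4 µV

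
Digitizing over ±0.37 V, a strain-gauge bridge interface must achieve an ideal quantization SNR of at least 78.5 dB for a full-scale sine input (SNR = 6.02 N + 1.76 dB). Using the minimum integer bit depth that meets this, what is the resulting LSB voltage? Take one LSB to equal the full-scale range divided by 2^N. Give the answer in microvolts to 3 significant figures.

90.3 µV

Span: 0.37 V − (-0.37 V) = 0.74 V.
Required N = ⌈(78.5 − 1.76)/6.02⌉ = ⌈12.748⌉ = 13.
LSB = 0.74 V / 2^13 = 90.3 µV.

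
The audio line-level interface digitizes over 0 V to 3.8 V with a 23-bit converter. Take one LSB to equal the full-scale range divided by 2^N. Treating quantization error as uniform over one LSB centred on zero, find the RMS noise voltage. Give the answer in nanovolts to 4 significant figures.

130.8 nV

Full-scale range = 3.8 V.
LSB = 3.8 V / 2^23 = 452.995 nV.
V_rms = LSB/√12 = 452.995 nV / √12 = 130.8 nV.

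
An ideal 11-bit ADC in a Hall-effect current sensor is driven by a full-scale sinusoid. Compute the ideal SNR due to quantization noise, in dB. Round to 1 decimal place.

For an ideal N-bit converter with full-scale sine input, SNR = 6.02 N + 1.76 dB. SNR = 6.02 × 11 + 1.76 = 66.22 + 1.76 = 67.98 dB.

68.0 dB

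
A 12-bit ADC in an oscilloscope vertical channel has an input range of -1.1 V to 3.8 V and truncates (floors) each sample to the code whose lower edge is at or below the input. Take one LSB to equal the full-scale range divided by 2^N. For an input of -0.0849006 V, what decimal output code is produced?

848

Full-scale range = 3.8 V − (-1.1 V) = 4.9 V. LSB = 4.9 V / 2^12 ≈ 1.196 mV.
(V_in − V_min) × 2^12/range = (-0.0849006 − (-1.1)) × 4096/4.9 = 848.540.
Floor → code = 848.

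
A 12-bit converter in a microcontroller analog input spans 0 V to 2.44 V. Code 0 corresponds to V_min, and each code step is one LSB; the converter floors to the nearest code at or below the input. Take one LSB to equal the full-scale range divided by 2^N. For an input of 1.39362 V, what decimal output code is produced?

2339

Span = 2.44 V. LSB = 2.44 V / 2^12 ≈ 0.5957 mV.
V_in − V_min = 1.39362 − (0) = 1.39362 V.
Divide by LSB: 1.39362 × 4096/2.44 = 2339.4539.
Truncating gives code 2339.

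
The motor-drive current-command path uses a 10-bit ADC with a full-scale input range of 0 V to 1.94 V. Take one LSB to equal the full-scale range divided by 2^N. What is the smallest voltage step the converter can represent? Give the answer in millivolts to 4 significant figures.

1.895 mV

Full-scale range = 1.94 V.
2^10 = 1024 levels.
LSB = 1.94 V ÷ 2^10 = 1.94/1024 V = 1.895 mV.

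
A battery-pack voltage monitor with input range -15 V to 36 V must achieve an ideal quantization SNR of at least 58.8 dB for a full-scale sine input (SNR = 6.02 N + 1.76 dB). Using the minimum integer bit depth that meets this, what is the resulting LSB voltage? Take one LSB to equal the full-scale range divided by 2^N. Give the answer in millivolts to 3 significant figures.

Span: 36 V − (-15 V) = 51 V.
6.02 N + 1.76 ≥ 58.8 gives N ≥ 9.475, so the minimum integer is 10.
One LSB is 51 V / 1024 = 49.8 mV.

49.8 mV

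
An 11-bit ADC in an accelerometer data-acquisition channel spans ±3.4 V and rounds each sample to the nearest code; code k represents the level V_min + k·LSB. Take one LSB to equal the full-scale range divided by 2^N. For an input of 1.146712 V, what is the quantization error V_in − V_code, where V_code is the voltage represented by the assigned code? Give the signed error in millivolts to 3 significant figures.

Range = 3.4 − (-3.4) = 6.8 V. LSB = 6.8 V / 2^11 ≈ 3.320 mV.
(V_in − V_min)/LSB = (1.146712 − (-3.4)) × 2048/6.8 = 1369.3627 → nearest code k = 1369.
V_code = -3.4 + (1369/2048) × 6.8 = 1.145507813 V.
V_in − V_code = 1.146712 − (1.145507813) = +1.20 mV.

+1.20 mV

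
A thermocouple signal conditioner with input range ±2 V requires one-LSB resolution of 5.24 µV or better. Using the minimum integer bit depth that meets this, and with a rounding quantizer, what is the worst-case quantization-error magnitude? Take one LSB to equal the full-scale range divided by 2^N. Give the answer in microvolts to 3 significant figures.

1.91 µV

Span: 2 V − (-2 V) = 4 V.
Required number of levels: 4/5.24 µV = 763360; smallest N with 2^N ≥ that is 20.
One LSB is 4 V / 1048576 = 3.8147 µV.
Half an LSB is 1.91 µV.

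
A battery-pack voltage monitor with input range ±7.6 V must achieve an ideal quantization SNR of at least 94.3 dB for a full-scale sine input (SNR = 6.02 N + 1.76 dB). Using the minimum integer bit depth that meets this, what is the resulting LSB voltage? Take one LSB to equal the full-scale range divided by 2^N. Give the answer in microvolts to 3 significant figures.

232 µV

The full-scale span is 7.6 − (-7.6) = 15.2 V.
Required N = ⌈(94.3 − 1.76)/6.02⌉ = ⌈15.372⌉ = 16.
LSB = 15.2 V / 2^16 = 232 µV.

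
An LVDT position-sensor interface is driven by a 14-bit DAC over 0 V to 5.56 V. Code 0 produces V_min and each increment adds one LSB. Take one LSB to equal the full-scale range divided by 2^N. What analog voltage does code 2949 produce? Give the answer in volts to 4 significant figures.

V_FS = 5.56 V. LSB = 5.56 V / 2^14.
Output = V_min + (2949/16384) × range = 0 + 0.179993 × 5.56 V
      = 0 + 1.00076 = 1.00076 V.

1.001 V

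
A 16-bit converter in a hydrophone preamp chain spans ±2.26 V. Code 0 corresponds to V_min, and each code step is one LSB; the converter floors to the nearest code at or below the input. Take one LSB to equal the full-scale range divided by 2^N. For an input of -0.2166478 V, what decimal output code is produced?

Span: 2.26 V − (-2.26 V) = 4.52 V. LSB = 4.52 V / 2^16 ≈ 68.97 µV.
(V_in − V_min) × 2^16/range = (-0.2166478 − (-2.26)) × 65536/4.52 = 29626.799.
Floor → code = 29626.

29626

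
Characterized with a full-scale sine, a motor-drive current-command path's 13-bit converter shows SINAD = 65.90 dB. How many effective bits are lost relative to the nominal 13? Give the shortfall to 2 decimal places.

ENOB = (SINAD − 1.76)/6.02 = (65.90 − 1.76)/6.02 = 10.6545 bits.
Shortfall = 13 − 10.6545 = 2.3455 bits.

2.35 bits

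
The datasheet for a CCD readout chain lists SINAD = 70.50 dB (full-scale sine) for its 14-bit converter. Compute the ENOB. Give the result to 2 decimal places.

(70.50 − 1.76) / 6.02 = 68.74/6.02 = 11.4186 effective bits.

11.42 bits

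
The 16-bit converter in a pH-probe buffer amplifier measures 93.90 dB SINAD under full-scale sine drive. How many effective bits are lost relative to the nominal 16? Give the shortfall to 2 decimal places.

ENOB = (SINAD − 1.76)/6.02 = (93.90 − 1.76)/6.02 = 15.3056 bits.
Shortfall = 16 − 15.3056 = 0.6944 bits.

0.69 bits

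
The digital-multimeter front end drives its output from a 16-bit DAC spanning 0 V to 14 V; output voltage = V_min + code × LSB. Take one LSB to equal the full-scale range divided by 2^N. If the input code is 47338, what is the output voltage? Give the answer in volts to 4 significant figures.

Full-scale range = 14 V. LSB = 14 V / 2^16.
V_out = V_min + code × LSB = 0 V + 47338 × 14 V / 65536
      = 0 V + 10.1125 V = 10.1125 V.

10.11 V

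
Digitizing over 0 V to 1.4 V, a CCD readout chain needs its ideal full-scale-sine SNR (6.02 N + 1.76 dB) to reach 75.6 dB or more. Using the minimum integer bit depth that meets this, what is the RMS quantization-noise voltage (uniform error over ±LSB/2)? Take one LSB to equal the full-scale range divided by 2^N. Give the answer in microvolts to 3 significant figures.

Range is 1.4 V.
N ≥ (75.6 − 1.76)/6.02 = 12.266 → N_min = 13.
LSB = 1.4 V / 2^13 = 170.90 µV.
RMS noise = LSB/√12 = 49.3 µV.

49.3 µV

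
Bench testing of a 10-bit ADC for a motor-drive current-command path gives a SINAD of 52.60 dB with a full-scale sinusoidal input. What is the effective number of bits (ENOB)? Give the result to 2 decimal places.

8.45 bits

Inverting SNR = 6.02 N + 1.76: N_eff = (52.60 − 1.76)/6.02 = 8.4452.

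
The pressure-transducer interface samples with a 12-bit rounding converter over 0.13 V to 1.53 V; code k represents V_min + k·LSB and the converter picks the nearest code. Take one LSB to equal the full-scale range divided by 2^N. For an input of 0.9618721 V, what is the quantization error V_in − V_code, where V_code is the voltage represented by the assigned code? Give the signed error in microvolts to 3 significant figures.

Span: 1.53 V − (0.13 V) = 1.4 V. LSB = 1.4 V / 2^12 ≈ 341.8 µV.
Position in LSBs: (0.9618721 − (0.13)) × 4096/1.4 = 2433.8201; rounding gives k = 2434.
V_code = 0.13 + (2434/4096) × 1.4 = 0.9619335938 V.
V_in − V_code = 0.9618721 − (0.9619335938) = −61.5 µV.

−61.5 µV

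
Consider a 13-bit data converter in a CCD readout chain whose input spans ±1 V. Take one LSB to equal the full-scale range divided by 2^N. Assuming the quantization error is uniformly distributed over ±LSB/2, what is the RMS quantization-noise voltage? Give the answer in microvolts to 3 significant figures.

Full-scale range = 1 V − (-1 V) = 2 V.
One LSB is 2 V / 8192 = 244.14 µV.
For a uniform distribution on [−LSB/2, +LSB/2], V_rms = LSB/√12 = 244.14 µV/3.4641 = 70.5 µV.

70.5 µV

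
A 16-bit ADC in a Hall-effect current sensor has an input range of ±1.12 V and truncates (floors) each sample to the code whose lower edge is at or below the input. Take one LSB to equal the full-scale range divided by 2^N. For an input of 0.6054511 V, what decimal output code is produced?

Full-scale range = 1.12 V − (-1.12 V) = 2.24 V. LSB = 2.24 V / 2^16 ≈ 34.18 µV.
code = ⌊(V_in − V_min)/LSB⌋ = ⌊(V_in − V_min) × 2^16 / range⌋
     = ⌊(0.6054511 − (-1.12)) × 65536 / 2.24⌋ = ⌊1.7254511 × 65536/2.24⌋
     = ⌊50481.769⌋ = 50481.

50481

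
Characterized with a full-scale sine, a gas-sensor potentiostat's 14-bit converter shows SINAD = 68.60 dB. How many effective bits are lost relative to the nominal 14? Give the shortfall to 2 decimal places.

2.90 bits

ENOB = (SINAD − 1.76)/6.02 = (68.60 − 1.76)/6.02 = 11.1030 bits.
Shortfall = 14 − 11.1030 = 2.8970 bits.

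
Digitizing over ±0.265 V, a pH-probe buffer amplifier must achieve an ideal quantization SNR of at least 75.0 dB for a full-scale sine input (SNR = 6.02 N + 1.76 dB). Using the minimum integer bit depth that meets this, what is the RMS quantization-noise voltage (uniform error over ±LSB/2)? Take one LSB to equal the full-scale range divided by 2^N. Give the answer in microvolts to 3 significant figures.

18.7 µV

Range = 0.265 − (-0.265) = 0.53 V.
6.02 N + 1.76 ≥ 75.0 gives N ≥ 12.166, so the minimum integer is 13.
One LSB is 0.53 V / 8192 = 64.697 µV.
RMS noise = LSB/√12 = 18.7 µV.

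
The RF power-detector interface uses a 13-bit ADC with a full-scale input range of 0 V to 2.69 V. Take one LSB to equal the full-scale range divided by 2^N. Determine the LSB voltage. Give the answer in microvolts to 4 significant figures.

328.4 µV

V_FS = 2.69 V.
2^13 = 8192 levels.
LSB = 2.69 V / 2^13 = 328.4 µV.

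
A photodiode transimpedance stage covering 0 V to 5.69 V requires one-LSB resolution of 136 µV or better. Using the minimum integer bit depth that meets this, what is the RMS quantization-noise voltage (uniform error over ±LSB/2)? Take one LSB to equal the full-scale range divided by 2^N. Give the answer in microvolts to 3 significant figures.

25.1 µV

Full-scale range = 5.69 V.
Need 2^N ≥ 5.69 V / 136 µV = 41840 → N_min = 16.
Step size = 5.69/65536 V = 86.823 µV.
σ_q = LSB/√12 = 86.823 µV/3.4641 = 25.1 µV.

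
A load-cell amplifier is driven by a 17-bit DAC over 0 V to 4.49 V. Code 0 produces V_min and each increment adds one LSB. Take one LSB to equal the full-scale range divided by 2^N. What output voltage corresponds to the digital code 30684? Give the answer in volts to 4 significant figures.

Span = 4.49 V. LSB = 4.49 V / 2^17.
V_out = 0 + 30684 × (4.49/131072) V
      = 0 + 1.05111 = 1.05111 V.

1.051 V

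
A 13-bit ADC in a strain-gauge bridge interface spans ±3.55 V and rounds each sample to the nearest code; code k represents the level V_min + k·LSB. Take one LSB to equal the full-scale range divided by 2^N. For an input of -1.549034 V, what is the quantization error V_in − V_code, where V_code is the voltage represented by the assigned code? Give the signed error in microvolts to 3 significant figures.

−242 µV

The full-scale span is 3.55 − (-3.55) = 7.1 V. LSB = 7.1 V / 2^13 ≈ 0.8667 mV.
Position in LSBs: (-1.549034 − (-3.55)) × 8192/7.1 = 2308.7202; rounding gives k = 2309.
Reconstructed level: -3.55 + 2309 × 7.1/8192 V = -1.548791504 V.
e = -1.549034 − (-1.548791504) = −242 µV.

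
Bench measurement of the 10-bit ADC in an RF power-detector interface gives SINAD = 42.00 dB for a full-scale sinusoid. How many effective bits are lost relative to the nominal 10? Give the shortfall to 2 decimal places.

ENOB = (SINAD − 1.76)/6.02 = (42.00 − 1.76)/6.02 = 6.6844 bits.
10 − 6.6844 = 3.32 bits below nominal.

3.32 bits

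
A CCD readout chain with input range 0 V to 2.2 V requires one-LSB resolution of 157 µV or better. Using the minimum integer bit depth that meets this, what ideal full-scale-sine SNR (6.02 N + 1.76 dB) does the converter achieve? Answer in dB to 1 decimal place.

86.0 dB

Range is 2.2 V.
Required number of levels: 2.2/157 µV = 14013; smallest N with 2^N ≥ that is 14.
SNR = 6.02 × 14 + 1.76 = 86.04 dB.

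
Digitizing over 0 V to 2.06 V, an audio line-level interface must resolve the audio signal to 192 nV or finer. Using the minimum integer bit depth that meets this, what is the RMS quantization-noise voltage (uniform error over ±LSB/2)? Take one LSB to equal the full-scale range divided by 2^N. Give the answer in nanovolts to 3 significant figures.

35.4 nV

Full-scale range = 2.06 V.
2.06 V / 192 nV = 1.073e7. Since 2^23 = 8388608 and 2^24 = 16777216, N = 24.
LSB = 2.06 V / 2^24 = 122.79 nV.
V_rms = LSB/√12 = 35.4 nV.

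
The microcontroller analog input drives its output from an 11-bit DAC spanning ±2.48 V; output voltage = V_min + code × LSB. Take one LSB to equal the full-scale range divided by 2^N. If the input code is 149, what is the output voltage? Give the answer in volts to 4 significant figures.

Full-scale range = 2.48 V − (-2.48 V) = 4.96 V. LSB = 4.96 V / 2^11.
V_out = -2.48 + 149 × (4.96/2048) V
      = -2.48 + 0.360859 = -2.11914 V.

-2.119 V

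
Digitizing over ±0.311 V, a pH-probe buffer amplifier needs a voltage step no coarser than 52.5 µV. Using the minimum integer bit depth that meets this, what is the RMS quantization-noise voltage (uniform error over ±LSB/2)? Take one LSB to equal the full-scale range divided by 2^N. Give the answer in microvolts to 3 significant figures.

11.0 µV

Range = 0.311 − (-0.311) = 0.622 V.
0.622 V / 52.5 µV = 11850. Since 2^13 = 8192 and 2^14 = 16384, N = 14.
One LSB is 0.622 V / 16384 = 37.964 µV.
σ_q = LSB/√12 = 37.964 µV/3.4641 = 11.0 µV.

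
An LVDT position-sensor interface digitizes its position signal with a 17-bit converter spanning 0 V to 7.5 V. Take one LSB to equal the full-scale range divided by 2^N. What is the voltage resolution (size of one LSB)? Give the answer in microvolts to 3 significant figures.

Full-scale range = 7.5 V.
2^17 = 131072 levels.
LSB = 7.5 V / 2^17 = 57.2 µV.

57.2 µV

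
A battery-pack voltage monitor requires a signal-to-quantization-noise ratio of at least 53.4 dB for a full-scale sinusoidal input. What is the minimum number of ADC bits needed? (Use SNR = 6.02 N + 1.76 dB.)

9 bits

Required N = ⌈(53.4 − 1.76)/6.02⌉ = ⌈8.578⌉ = 9.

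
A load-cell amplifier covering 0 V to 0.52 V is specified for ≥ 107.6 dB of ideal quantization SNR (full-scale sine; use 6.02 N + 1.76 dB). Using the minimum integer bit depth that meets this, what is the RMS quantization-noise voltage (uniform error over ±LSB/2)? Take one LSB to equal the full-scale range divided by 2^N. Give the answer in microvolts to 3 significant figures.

0.573 µV

Full-scale range = 0.52 V.
Solving 6.02 N ≥ 107.6 − 1.76: N ≥ 17.581. Round up → N = 18.
LSB = 0.52 V ÷ 2^18 = 0.52/262144 V = 1.9836 µV.
σ_q = LSB/√12 = 1.9836 µV/3.4641 = 0.573 µV.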